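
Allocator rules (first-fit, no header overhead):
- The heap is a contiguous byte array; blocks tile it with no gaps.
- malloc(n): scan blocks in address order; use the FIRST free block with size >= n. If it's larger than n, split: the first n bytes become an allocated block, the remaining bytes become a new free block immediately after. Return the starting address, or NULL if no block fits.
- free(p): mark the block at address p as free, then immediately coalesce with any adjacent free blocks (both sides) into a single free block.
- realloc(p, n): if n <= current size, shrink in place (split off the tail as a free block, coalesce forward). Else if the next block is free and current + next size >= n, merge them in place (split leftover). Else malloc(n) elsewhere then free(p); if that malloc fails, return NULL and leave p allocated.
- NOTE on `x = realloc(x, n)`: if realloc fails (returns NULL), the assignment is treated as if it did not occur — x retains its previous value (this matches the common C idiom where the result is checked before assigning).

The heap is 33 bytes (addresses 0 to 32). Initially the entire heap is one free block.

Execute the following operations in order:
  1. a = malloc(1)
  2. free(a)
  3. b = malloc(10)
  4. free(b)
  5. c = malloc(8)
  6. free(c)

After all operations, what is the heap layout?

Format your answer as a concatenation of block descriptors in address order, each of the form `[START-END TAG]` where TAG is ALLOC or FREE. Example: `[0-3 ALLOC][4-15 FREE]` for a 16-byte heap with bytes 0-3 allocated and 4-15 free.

Answer: [0-32 FREE]

Derivation:
Op 1: a = malloc(1) -> a = 0; heap: [0-0 ALLOC][1-32 FREE]
Op 2: free(a) -> (freed a); heap: [0-32 FREE]
Op 3: b = malloc(10) -> b = 0; heap: [0-9 ALLOC][10-32 FREE]
Op 4: free(b) -> (freed b); heap: [0-32 FREE]
Op 5: c = malloc(8) -> c = 0; heap: [0-7 ALLOC][8-32 FREE]
Op 6: free(c) -> (freed c); heap: [0-32 FREE]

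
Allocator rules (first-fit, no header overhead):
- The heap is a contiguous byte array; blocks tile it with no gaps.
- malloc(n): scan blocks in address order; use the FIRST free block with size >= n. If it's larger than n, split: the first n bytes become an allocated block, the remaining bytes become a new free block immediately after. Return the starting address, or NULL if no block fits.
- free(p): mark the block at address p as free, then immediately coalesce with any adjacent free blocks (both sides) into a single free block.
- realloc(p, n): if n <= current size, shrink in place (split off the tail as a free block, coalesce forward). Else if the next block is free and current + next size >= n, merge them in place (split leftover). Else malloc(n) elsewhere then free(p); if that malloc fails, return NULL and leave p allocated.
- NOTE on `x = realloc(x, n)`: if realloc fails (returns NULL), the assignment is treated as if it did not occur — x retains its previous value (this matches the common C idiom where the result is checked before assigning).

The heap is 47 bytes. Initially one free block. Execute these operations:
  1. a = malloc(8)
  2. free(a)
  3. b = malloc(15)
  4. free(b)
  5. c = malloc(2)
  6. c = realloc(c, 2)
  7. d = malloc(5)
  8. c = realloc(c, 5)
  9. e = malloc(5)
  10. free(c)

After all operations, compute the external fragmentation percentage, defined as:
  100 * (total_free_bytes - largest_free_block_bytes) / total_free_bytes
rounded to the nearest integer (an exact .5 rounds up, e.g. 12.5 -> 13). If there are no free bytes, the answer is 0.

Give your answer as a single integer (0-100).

Op 1: a = malloc(8) -> a = 0; heap: [0-7 ALLOC][8-46 FREE]
Op 2: free(a) -> (freed a); heap: [0-46 FREE]
Op 3: b = malloc(15) -> b = 0; heap: [0-14 ALLOC][15-46 FREE]
Op 4: free(b) -> (freed b); heap: [0-46 FREE]
Op 5: c = malloc(2) -> c = 0; heap: [0-1 ALLOC][2-46 FREE]
Op 6: c = realloc(c, 2) -> c = 0; heap: [0-1 ALLOC][2-46 FREE]
Op 7: d = malloc(5) -> d = 2; heap: [0-1 ALLOC][2-6 ALLOC][7-46 FREE]
Op 8: c = realloc(c, 5) -> c = 7; heap: [0-1 FREE][2-6 ALLOC][7-11 ALLOC][12-46 FREE]
Op 9: e = malloc(5) -> e = 12; heap: [0-1 FREE][2-6 ALLOC][7-11 ALLOC][12-16 ALLOC][17-46 FREE]
Op 10: free(c) -> (freed c); heap: [0-1 FREE][2-6 ALLOC][7-11 FREE][12-16 ALLOC][17-46 FREE]
Free blocks: [2 5 30] total_free=37 largest=30 -> 100*(37-30)/37 = 700/37 ≈ 18.919 -> rounds to 19

Answer: 19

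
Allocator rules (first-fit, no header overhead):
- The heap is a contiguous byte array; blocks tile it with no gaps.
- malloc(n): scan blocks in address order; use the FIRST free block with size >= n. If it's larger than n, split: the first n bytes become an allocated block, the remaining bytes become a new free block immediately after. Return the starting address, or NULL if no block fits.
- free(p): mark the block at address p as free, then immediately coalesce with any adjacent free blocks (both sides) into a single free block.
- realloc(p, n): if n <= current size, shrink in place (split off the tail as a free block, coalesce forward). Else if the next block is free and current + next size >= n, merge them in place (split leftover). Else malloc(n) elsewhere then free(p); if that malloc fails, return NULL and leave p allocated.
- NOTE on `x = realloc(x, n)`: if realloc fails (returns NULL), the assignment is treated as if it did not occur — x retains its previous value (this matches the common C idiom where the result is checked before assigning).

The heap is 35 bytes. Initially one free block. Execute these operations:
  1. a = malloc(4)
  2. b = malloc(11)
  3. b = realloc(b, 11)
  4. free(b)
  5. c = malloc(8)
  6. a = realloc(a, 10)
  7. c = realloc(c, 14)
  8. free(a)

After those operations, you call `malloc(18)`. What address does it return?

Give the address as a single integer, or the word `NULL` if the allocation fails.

Op 1: a = malloc(4) -> a = 0; heap: [0-3 ALLOC][4-34 FREE]
Op 2: b = malloc(11) -> b = 4; heap: [0-3 ALLOC][4-14 ALLOC][15-34 FREE]
Op 3: b = realloc(b, 11) -> b = 4; heap: [0-3 ALLOC][4-14 ALLOC][15-34 FREE]
Op 4: free(b) -> (freed b); heap: [0-3 ALLOC][4-34 FREE]
Op 5: c = malloc(8) -> c = 4; heap: [0-3 ALLOC][4-11 ALLOC][12-34 FREE]
Op 6: a = realloc(a, 10) -> a = 12; heap: [0-3 FREE][4-11 ALLOC][12-21 ALLOC][22-34 FREE]
Op 7: c = realloc(c, 14) -> NULL (c unchanged); heap: [0-3 FREE][4-11 ALLOC][12-21 ALLOC][22-34 FREE]
Op 8: free(a) -> (freed a); heap: [0-3 FREE][4-11 ALLOC][12-34 FREE]
malloc(18): first-fit scan over [0-3 FREE][4-11 ALLOC][12-34 FREE] -> 12

Answer: 12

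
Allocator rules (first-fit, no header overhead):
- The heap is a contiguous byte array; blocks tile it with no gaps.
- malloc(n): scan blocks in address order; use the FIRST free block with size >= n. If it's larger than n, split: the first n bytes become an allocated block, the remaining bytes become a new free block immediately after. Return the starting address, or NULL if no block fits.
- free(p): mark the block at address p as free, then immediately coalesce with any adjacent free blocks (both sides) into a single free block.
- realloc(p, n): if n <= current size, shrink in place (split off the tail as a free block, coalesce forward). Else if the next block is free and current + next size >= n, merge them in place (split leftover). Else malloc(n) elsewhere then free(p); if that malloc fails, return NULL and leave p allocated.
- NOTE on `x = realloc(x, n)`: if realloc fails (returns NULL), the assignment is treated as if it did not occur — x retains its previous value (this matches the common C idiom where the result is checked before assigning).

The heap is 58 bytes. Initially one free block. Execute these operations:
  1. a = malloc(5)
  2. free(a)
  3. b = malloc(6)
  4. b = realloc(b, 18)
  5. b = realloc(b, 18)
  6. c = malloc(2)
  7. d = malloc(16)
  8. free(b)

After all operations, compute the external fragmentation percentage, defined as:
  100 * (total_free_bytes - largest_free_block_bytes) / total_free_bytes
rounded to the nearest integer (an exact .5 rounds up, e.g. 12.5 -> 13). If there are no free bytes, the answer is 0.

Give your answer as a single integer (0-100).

Answer: 45

Derivation:
Op 1: a = malloc(5) -> a = 0; heap: [0-4 ALLOC][5-57 FREE]
Op 2: free(a) -> (freed a); heap: [0-57 FREE]
Op 3: b = malloc(6) -> b = 0; heap: [0-5 ALLOC][6-57 FREE]
Op 4: b = realloc(b, 18) -> b = 0; heap: [0-17 ALLOC][18-57 FREE]
Op 5: b = realloc(b, 18) -> b = 0; heap: [0-17 ALLOC][18-57 FREE]
Op 6: c = malloc(2) -> c = 18; heap: [0-17 ALLOC][18-19 ALLOC][20-57 FREE]
Op 7: d = malloc(16) -> d = 20; heap: [0-17 ALLOC][18-19 ALLOC][20-35 ALLOC][36-57 FREE]
Op 8: free(b) -> (freed b); heap: [0-17 FREE][18-19 ALLOC][20-35 ALLOC][36-57 FREE]
Free blocks: [18 22] total_free=40 largest=22 -> 100*(40-22)/40 = 1800/40 = 45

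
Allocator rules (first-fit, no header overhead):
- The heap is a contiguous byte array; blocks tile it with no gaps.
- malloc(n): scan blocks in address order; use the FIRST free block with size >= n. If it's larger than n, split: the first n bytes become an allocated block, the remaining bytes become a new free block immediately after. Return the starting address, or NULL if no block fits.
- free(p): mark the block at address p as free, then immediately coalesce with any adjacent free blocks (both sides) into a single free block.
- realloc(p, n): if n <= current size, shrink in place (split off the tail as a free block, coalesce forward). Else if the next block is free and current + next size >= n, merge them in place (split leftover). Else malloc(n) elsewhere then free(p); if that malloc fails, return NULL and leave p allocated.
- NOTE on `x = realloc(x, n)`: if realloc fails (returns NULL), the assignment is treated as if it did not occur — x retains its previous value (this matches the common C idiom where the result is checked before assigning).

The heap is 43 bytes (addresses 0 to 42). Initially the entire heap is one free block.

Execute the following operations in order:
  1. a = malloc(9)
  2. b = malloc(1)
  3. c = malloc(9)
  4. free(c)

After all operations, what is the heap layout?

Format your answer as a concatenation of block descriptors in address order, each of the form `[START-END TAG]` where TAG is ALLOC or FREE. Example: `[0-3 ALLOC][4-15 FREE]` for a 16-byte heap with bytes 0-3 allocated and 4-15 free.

Answer: [0-8 ALLOC][9-9 ALLOC][10-42 FREE]

Derivation:
Op 1: a = malloc(9) -> a = 0; heap: [0-8 ALLOC][9-42 FREE]
Op 2: b = malloc(1) -> b = 9; heap: [0-8 ALLOC][9-9 ALLOC][10-42 FREE]
Op 3: c = malloc(9) -> c = 10; heap: [0-8 ALLOC][9-9 ALLOC][10-18 ALLOC][19-42 FREE]
Op 4: free(c) -> (freed c); heap: [0-8 ALLOC][9-9 ALLOC][10-42 FREE]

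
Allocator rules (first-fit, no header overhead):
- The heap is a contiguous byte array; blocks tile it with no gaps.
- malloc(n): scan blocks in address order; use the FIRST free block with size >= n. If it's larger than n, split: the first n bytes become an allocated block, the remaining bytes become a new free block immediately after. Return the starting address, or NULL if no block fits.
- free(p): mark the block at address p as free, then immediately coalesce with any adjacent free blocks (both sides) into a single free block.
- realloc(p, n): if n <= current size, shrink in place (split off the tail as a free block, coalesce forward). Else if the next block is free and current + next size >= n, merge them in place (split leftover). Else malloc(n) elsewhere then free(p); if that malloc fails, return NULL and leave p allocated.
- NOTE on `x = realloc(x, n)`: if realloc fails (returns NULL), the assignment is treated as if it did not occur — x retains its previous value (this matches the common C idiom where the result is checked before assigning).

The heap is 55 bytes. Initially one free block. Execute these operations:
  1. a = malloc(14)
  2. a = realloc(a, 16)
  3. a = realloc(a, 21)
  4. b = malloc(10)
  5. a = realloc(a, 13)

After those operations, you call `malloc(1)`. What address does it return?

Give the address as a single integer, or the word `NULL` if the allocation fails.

Answer: 13

Derivation:
Op 1: a = malloc(14) -> a = 0; heap: [0-13 ALLOC][14-54 FREE]
Op 2: a = realloc(a, 16) -> a = 0; heap: [0-15 ALLOC][16-54 FREE]
Op 3: a = realloc(a, 21) -> a = 0; heap: [0-20 ALLOC][21-54 FREE]
Op 4: b = malloc(10) -> b = 21; heap: [0-20 ALLOC][21-30 ALLOC][31-54 FREE]
Op 5: a = realloc(a, 13) -> a = 0; heap: [0-12 ALLOC][13-20 FREE][21-30 ALLOC][31-54 FREE]
malloc(1): first-fit scan over [0-12 ALLOC][13-20 FREE][21-30 ALLOC][31-54 FREE] -> 13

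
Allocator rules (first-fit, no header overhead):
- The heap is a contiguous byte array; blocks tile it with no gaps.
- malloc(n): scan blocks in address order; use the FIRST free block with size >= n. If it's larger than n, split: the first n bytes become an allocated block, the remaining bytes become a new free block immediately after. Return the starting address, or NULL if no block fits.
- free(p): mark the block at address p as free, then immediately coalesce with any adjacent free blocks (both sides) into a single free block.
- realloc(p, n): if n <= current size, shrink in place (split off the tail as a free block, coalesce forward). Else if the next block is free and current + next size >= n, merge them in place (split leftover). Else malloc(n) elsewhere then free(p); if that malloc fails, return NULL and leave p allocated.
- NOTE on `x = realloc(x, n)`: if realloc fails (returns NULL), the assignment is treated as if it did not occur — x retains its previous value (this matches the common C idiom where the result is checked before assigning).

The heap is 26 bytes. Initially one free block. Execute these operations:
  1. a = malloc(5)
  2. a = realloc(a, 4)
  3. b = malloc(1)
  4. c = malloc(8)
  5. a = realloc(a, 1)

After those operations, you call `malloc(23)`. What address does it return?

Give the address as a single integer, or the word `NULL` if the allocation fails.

Answer: NULL

Derivation:
Op 1: a = malloc(5) -> a = 0; heap: [0-4 ALLOC][5-25 FREE]
Op 2: a = realloc(a, 4) -> a = 0; heap: [0-3 ALLOC][4-25 FREE]
Op 3: b = malloc(1) -> b = 4; heap: [0-3 ALLOC][4-4 ALLOC][5-25 FREE]
Op 4: c = malloc(8) -> c = 5; heap: [0-3 ALLOC][4-4 ALLOC][5-12 ALLOC][13-25 FREE]
Op 5: a = realloc(a, 1) -> a = 0; heap: [0-0 ALLOC][1-3 FREE][4-4 ALLOC][5-12 ALLOC][13-25 FREE]
malloc(23): first-fit scan over [0-0 ALLOC][1-3 FREE][4-4 ALLOC][5-12 ALLOC][13-25 FREE] -> NULL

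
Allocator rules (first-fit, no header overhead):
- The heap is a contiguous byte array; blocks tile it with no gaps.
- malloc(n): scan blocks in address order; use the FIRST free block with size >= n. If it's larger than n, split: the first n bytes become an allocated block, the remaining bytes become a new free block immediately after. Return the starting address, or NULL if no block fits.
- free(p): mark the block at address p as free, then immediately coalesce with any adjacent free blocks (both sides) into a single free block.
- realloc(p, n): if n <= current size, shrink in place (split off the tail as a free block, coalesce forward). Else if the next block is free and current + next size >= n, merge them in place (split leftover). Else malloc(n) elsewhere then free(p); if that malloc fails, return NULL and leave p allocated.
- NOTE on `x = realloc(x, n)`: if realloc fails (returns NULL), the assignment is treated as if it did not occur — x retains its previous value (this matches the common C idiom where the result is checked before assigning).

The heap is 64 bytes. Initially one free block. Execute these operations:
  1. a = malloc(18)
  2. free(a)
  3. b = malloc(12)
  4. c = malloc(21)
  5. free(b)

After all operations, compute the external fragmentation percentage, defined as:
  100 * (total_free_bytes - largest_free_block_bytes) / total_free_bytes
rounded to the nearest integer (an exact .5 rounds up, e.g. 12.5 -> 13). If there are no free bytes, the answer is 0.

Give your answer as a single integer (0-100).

Answer: 28

Derivation:
Op 1: a = malloc(18) -> a = 0; heap: [0-17 ALLOC][18-63 FREE]
Op 2: free(a) -> (freed a); heap: [0-63 FREE]
Op 3: b = malloc(12) -> b = 0; heap: [0-11 ALLOC][12-63 FREE]
Op 4: c = malloc(21) -> c = 12; heap: [0-11 ALLOC][12-32 ALLOC][33-63 FREE]
Op 5: free(b) -> (freed b); heap: [0-11 FREE][12-32 ALLOC][33-63 FREE]
Free blocks: [12 31] total_free=43 largest=31 -> 100*(43-31)/43 = 1200/43 ≈ 27.907 -> rounds to 28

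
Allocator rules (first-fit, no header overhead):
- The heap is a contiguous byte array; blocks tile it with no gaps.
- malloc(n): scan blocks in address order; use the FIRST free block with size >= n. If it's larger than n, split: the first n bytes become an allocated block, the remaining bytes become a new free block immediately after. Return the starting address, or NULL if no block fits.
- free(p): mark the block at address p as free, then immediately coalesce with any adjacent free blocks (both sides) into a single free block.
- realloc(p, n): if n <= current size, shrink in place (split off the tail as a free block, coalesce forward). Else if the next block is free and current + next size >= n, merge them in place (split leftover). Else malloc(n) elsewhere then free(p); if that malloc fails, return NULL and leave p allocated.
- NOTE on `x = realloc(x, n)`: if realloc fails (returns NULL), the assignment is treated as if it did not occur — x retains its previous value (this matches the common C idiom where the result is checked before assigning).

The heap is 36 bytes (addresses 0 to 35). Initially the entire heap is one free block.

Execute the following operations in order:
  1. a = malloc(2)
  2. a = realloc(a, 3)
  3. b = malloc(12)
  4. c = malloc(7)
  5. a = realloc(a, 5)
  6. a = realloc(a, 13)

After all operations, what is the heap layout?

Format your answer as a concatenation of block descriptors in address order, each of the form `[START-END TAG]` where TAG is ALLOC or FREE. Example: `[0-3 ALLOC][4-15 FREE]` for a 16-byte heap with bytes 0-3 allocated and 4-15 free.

Op 1: a = malloc(2) -> a = 0; heap: [0-1 ALLOC][2-35 FREE]
Op 2: a = realloc(a, 3) -> a = 0; heap: [0-2 ALLOC][3-35 FREE]
Op 3: b = malloc(12) -> b = 3; heap: [0-2 ALLOC][3-14 ALLOC][15-35 FREE]
Op 4: c = malloc(7) -> c = 15; heap: [0-2 ALLOC][3-14 ALLOC][15-21 ALLOC][22-35 FREE]
Op 5: a = realloc(a, 5) -> a = 22; heap: [0-2 FREE][3-14 ALLOC][15-21 ALLOC][22-26 ALLOC][27-35 FREE]
Op 6: a = realloc(a, 13) -> a = 22; heap: [0-2 FREE][3-14 ALLOC][15-21 ALLOC][22-34 ALLOC][35-35 FREE]

Answer: [0-2 FREE][3-14 ALLOC][15-21 ALLOC][22-34 ALLOC][35-35 FREE]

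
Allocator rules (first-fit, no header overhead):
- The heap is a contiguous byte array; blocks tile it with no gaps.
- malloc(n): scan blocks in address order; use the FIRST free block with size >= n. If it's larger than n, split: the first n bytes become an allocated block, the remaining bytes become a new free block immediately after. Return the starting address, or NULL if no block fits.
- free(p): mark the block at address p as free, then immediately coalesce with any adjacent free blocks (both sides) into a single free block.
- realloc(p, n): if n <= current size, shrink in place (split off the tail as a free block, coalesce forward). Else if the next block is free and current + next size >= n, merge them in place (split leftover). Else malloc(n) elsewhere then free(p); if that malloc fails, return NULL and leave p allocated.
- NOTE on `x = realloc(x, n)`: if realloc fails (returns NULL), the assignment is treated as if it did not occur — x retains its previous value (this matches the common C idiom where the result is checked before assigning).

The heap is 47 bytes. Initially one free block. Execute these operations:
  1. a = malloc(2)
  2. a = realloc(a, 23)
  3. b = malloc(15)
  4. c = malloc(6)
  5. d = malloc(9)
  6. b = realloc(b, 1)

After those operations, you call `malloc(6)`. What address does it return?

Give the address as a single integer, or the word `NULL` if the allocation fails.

Answer: 24

Derivation:
Op 1: a = malloc(2) -> a = 0; heap: [0-1 ALLOC][2-46 FREE]
Op 2: a = realloc(a, 23) -> a = 0; heap: [0-22 ALLOC][23-46 FREE]
Op 3: b = malloc(15) -> b = 23; heap: [0-22 ALLOC][23-37 ALLOC][38-46 FREE]
Op 4: c = malloc(6) -> c = 38; heap: [0-22 ALLOC][23-37 ALLOC][38-43 ALLOC][44-46 FREE]
Op 5: d = malloc(9) -> d = NULL; heap: [0-22 ALLOC][23-37 ALLOC][38-43 ALLOC][44-46 FREE]
Op 6: b = realloc(b, 1) -> b = 23; heap: [0-22 ALLOC][23-23 ALLOC][24-37 FREE][38-43 ALLOC][44-46 FREE]
malloc(6): first-fit scan over [0-22 ALLOC][23-23 ALLOC][24-37 FREE][38-43 ALLOC][44-46 FREE] -> 24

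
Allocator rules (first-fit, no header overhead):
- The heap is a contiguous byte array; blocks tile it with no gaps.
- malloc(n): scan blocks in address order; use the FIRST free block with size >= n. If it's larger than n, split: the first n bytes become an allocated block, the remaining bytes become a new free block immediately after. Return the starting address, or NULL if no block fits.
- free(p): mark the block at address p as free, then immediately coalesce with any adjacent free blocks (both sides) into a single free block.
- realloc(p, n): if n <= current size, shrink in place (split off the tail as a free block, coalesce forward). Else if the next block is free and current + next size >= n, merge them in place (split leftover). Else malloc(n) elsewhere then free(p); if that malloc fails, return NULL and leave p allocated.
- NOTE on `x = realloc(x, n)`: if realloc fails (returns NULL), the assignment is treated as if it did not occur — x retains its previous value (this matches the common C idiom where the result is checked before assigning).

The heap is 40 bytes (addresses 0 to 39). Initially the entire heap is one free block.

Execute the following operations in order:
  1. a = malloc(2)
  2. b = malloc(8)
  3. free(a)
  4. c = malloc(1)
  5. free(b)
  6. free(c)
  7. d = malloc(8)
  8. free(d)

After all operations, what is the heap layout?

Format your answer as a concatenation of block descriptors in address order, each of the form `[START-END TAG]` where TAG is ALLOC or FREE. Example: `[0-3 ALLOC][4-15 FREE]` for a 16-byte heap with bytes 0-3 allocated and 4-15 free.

Op 1: a = malloc(2) -> a = 0; heap: [0-1 ALLOC][2-39 FREE]
Op 2: b = malloc(8) -> b = 2; heap: [0-1 ALLOC][2-9 ALLOC][10-39 FREE]
Op 3: free(a) -> (freed a); heap: [0-1 FREE][2-9 ALLOC][10-39 FREE]
Op 4: c = malloc(1) -> c = 0; heap: [0-0 ALLOC][1-1 FREE][2-9 ALLOC][10-39 FREE]
Op 5: free(b) -> (freed b); heap: [0-0 ALLOC][1-39 FREE]
Op 6: free(c) -> (freed c); heap: [0-39 FREE]
Op 7: d = malloc(8) -> d = 0; heap: [0-7 ALLOC][8-39 FREE]
Op 8: free(d) -> (freed d); heap: [0-39 FREE]

Answer: [0-39 FREE]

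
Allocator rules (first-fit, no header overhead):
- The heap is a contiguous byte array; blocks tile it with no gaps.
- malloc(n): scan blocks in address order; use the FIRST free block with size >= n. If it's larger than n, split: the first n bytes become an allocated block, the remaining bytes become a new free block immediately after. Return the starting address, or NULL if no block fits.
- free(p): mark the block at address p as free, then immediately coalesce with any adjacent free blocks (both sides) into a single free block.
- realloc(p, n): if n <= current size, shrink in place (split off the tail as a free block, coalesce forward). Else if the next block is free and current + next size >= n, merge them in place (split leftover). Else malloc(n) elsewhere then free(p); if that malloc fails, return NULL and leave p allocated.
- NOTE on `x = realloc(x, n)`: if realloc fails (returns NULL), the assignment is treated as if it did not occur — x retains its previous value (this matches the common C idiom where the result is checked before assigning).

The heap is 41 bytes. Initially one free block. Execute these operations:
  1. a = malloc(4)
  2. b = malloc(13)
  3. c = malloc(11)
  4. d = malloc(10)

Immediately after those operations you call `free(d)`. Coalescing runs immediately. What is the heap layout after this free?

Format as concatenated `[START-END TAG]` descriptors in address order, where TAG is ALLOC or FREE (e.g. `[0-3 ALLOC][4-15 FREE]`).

Op 1: a = malloc(4) -> a = 0; heap: [0-3 ALLOC][4-40 FREE]
Op 2: b = malloc(13) -> b = 4; heap: [0-3 ALLOC][4-16 ALLOC][17-40 FREE]
Op 3: c = malloc(11) -> c = 17; heap: [0-3 ALLOC][4-16 ALLOC][17-27 ALLOC][28-40 FREE]
Op 4: d = malloc(10) -> d = 28; heap: [0-3 ALLOC][4-16 ALLOC][17-27 ALLOC][28-37 ALLOC][38-40 FREE]
free(d): d = 28 -> block [28-37 ALLOC]; mark free, coalesce with adjacent free neighbors -> [0-3 ALLOC][4-16 ALLOC][17-27 ALLOC][28-40 FREE]

Answer: [0-3 ALLOC][4-16 ALLOC][17-27 ALLOC][28-40 FREE]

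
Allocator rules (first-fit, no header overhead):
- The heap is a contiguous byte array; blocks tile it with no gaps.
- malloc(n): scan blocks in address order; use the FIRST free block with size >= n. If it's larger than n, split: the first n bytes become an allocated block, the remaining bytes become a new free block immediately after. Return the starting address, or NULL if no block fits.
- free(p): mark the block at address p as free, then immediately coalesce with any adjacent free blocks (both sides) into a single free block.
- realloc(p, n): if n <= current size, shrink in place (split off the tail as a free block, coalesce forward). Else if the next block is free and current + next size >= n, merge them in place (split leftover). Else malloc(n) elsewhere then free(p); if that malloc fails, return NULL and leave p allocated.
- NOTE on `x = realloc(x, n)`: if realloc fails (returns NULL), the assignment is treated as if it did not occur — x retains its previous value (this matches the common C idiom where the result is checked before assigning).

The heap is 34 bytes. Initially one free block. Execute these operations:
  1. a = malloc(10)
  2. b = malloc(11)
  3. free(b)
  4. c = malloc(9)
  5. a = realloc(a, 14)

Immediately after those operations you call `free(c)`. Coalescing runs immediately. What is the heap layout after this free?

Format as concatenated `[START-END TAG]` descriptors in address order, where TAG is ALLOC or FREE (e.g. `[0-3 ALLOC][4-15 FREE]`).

Op 1: a = malloc(10) -> a = 0; heap: [0-9 ALLOC][10-33 FREE]
Op 2: b = malloc(11) -> b = 10; heap: [0-9 ALLOC][10-20 ALLOC][21-33 FREE]
Op 3: free(b) -> (freed b); heap: [0-9 ALLOC][10-33 FREE]
Op 4: c = malloc(9) -> c = 10; heap: [0-9 ALLOC][10-18 ALLOC][19-33 FREE]
Op 5: a = realloc(a, 14) -> a = 19; heap: [0-9 FREE][10-18 ALLOC][19-32 ALLOC][33-33 FREE]
free(c): c = 10 -> block [10-18 ALLOC]; mark free, coalesce with adjacent free neighbors -> [0-18 FREE][19-32 ALLOC][33-33 FREE]

Answer: [0-18 FREE][19-32 ALLOC][33-33 FREE]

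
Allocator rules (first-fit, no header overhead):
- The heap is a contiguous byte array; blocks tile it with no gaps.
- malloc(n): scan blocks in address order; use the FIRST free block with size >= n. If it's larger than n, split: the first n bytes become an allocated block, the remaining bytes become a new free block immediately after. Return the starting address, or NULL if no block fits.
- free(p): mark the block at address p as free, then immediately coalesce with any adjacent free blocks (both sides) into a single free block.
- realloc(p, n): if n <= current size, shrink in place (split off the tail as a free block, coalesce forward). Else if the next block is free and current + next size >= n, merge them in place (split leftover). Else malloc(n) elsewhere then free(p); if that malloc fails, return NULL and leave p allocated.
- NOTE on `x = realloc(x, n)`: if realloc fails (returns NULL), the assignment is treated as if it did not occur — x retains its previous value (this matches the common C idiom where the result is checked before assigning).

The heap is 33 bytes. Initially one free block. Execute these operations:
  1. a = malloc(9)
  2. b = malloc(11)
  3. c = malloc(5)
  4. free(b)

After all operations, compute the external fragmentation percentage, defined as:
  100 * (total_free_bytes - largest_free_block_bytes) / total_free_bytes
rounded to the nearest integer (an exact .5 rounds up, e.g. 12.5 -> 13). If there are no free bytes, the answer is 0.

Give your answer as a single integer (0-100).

Answer: 42

Derivation:
Op 1: a = malloc(9) -> a = 0; heap: [0-8 ALLOC][9-32 FREE]
Op 2: b = malloc(11) -> b = 9; heap: [0-8 ALLOC][9-19 ALLOC][20-32 FREE]
Op 3: c = malloc(5) -> c = 20; heap: [0-8 ALLOC][9-19 ALLOC][20-24 ALLOC][25-32 FREE]
Op 4: free(b) -> (freed b); heap: [0-8 ALLOC][9-19 FREE][20-24 ALLOC][25-32 FREE]
Free blocks: [11 8] total_free=19 largest=11 -> 100*(19-11)/19 = 800/19 ≈ 42.105 -> rounds to 42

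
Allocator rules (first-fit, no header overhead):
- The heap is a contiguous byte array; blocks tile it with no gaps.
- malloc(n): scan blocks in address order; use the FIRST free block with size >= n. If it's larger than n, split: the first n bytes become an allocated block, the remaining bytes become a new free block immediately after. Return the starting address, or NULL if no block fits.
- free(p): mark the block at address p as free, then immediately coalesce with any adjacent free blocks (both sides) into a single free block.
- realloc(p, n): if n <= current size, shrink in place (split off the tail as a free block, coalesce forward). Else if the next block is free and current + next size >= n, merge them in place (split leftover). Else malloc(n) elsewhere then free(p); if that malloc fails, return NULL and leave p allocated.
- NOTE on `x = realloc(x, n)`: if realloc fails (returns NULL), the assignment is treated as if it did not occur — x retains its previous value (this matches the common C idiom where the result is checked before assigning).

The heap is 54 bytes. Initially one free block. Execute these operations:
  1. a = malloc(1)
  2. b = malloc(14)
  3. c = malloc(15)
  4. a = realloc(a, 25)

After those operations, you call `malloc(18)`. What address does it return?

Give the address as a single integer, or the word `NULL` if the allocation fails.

Answer: 30

Derivation:
Op 1: a = malloc(1) -> a = 0; heap: [0-0 ALLOC][1-53 FREE]
Op 2: b = malloc(14) -> b = 1; heap: [0-0 ALLOC][1-14 ALLOC][15-53 FREE]
Op 3: c = malloc(15) -> c = 15; heap: [0-0 ALLOC][1-14 ALLOC][15-29 ALLOC][30-53 FREE]
Op 4: a = realloc(a, 25) -> NULL (a unchanged); heap: [0-0 ALLOC][1-14 ALLOC][15-29 ALLOC][30-53 FREE]
malloc(18): first-fit scan over [0-0 ALLOC][1-14 ALLOC][15-29 ALLOC][30-53 FREE] -> 30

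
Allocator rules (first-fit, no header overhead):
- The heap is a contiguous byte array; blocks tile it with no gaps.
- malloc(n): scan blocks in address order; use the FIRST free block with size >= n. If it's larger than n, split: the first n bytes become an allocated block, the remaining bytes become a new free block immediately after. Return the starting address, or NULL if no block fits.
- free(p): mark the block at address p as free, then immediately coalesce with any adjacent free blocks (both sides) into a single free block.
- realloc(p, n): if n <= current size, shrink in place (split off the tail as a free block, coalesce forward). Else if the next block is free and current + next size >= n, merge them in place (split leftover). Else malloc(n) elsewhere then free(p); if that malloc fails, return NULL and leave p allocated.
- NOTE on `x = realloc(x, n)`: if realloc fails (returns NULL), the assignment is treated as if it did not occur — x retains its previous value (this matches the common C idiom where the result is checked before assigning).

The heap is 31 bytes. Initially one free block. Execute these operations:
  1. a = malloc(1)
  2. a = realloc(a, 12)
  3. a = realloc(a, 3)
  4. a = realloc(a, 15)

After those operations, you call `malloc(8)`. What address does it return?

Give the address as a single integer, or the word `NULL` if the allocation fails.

Answer: 15

Derivation:
Op 1: a = malloc(1) -> a = 0; heap: [0-0 ALLOC][1-30 FREE]
Op 2: a = realloc(a, 12) -> a = 0; heap: [0-11 ALLOC][12-30 FREE]
Op 3: a = realloc(a, 3) -> a = 0; heap: [0-2 ALLOC][3-30 FREE]
Op 4: a = realloc(a, 15) -> a = 0; heap: [0-14 ALLOC][15-30 FREE]
malloc(8): first-fit scan over [0-14 ALLOC][15-30 FREE] -> 15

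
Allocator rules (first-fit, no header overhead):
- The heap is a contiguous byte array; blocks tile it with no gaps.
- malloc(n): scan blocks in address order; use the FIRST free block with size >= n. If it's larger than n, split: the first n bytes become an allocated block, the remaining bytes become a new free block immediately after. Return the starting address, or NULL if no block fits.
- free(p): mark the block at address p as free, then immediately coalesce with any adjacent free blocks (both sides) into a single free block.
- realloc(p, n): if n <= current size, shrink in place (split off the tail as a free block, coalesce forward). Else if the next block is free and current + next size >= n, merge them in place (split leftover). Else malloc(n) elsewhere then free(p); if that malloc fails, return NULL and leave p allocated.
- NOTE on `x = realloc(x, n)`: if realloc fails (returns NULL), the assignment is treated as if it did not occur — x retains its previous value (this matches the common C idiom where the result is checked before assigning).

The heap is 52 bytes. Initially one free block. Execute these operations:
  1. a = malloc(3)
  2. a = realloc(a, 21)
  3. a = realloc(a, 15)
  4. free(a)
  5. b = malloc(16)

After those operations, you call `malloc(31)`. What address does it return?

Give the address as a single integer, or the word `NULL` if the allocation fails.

Answer: 16

Derivation:
Op 1: a = malloc(3) -> a = 0; heap: [0-2 ALLOC][3-51 FREE]
Op 2: a = realloc(a, 21) -> a = 0; heap: [0-20 ALLOC][21-51 FREE]
Op 3: a = realloc(a, 15) -> a = 0; heap: [0-14 ALLOC][15-51 FREE]
Op 4: free(a) -> (freed a); heap: [0-51 FREE]
Op 5: b = malloc(16) -> b = 0; heap: [0-15 ALLOC][16-51 FREE]
malloc(31): first-fit scan over [0-15 ALLOC][16-51 FREE] -> 16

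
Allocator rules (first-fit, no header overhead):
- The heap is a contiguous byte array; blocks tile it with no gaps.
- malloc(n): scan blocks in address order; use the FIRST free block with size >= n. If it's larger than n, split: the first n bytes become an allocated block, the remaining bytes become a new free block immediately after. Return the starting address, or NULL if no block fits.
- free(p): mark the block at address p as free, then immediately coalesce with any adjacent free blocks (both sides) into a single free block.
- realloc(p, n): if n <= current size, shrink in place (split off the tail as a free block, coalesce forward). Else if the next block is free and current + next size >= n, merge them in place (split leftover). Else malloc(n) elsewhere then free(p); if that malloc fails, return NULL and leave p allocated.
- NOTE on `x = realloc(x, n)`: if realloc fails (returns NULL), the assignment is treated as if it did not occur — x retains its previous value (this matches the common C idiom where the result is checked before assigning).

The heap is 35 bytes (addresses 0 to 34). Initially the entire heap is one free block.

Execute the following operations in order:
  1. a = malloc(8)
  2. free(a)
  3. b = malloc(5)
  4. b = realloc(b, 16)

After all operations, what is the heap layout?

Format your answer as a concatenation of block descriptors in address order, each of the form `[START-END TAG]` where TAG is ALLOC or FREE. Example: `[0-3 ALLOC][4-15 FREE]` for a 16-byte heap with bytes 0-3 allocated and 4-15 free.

Op 1: a = malloc(8) -> a = 0; heap: [0-7 ALLOC][8-34 FREE]
Op 2: free(a) -> (freed a); heap: [0-34 FREE]
Op 3: b = malloc(5) -> b = 0; heap: [0-4 ALLOC][5-34 FREE]
Op 4: b = realloc(b, 16) -> b = 0; heap: [0-15 ALLOC][16-34 FREE]

Answer: [0-15 ALLOC][16-34 FREE]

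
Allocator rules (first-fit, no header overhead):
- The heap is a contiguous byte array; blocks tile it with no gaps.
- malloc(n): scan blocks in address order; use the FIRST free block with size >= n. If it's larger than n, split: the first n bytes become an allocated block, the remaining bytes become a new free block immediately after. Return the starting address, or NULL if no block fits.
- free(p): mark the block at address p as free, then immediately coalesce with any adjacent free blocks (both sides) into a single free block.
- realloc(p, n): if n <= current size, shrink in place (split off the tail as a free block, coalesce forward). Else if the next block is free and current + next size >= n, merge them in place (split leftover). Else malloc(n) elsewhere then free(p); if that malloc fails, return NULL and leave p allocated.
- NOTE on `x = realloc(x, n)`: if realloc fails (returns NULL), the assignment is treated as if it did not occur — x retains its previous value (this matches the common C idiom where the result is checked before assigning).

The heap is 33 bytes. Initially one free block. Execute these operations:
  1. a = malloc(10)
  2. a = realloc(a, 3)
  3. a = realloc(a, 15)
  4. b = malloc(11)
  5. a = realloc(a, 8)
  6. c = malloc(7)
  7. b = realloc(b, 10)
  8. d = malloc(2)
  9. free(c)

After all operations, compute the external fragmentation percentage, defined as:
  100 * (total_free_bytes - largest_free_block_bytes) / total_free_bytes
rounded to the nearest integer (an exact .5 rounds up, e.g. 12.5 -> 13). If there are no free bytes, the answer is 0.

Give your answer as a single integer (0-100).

Answer: 46

Derivation:
Op 1: a = malloc(10) -> a = 0; heap: [0-9 ALLOC][10-32 FREE]
Op 2: a = realloc(a, 3) -> a = 0; heap: [0-2 ALLOC][3-32 FREE]
Op 3: a = realloc(a, 15) -> a = 0; heap: [0-14 ALLOC][15-32 FREE]
Op 4: b = malloc(11) -> b = 15; heap: [0-14 ALLOC][15-25 ALLOC][26-32 FREE]
Op 5: a = realloc(a, 8) -> a = 0; heap: [0-7 ALLOC][8-14 FREE][15-25 ALLOC][26-32 FREE]
Op 6: c = malloc(7) -> c = 8; heap: [0-7 ALLOC][8-14 ALLOC][15-25 ALLOC][26-32 FREE]
Op 7: b = realloc(b, 10) -> b = 15; heap: [0-7 ALLOC][8-14 ALLOC][15-24 ALLOC][25-32 FREE]
Op 8: d = malloc(2) -> d = 25; heap: [0-7 ALLOC][8-14 ALLOC][15-24 ALLOC][25-26 ALLOC][27-32 FREE]
Op 9: free(c) -> (freed c); heap: [0-7 ALLOC][8-14 FREE][15-24 ALLOC][25-26 ALLOC][27-32 FREE]
Free blocks: [7 6] total_free=13 largest=7 -> 100*(13-7)/13 = 600/13 ≈ 46.154 -> rounds to 46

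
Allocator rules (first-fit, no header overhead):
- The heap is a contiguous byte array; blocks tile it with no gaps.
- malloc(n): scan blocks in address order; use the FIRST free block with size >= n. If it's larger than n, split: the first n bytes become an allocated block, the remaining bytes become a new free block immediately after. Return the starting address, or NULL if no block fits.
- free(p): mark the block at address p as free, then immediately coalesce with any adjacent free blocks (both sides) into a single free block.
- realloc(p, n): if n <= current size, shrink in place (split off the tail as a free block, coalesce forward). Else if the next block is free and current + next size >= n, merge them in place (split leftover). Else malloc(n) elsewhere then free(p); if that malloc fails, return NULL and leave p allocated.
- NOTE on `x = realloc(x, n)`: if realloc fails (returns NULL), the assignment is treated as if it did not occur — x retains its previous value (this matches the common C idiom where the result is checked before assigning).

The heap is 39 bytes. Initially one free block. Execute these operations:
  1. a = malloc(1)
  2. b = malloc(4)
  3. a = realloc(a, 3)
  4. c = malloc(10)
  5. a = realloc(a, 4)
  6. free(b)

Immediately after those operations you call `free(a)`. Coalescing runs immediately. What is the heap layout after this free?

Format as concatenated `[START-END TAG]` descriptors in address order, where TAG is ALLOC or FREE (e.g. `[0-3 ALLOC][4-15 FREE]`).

Answer: [0-7 FREE][8-17 ALLOC][18-38 FREE]

Derivation:
Op 1: a = malloc(1) -> a = 0; heap: [0-0 ALLOC][1-38 FREE]
Op 2: b = malloc(4) -> b = 1; heap: [0-0 ALLOC][1-4 ALLOC][5-38 FREE]
Op 3: a = realloc(a, 3) -> a = 5; heap: [0-0 FREE][1-4 ALLOC][5-7 ALLOC][8-38 FREE]
Op 4: c = malloc(10) -> c = 8; heap: [0-0 FREE][1-4 ALLOC][5-7 ALLOC][8-17 ALLOC][18-38 FREE]
Op 5: a = realloc(a, 4) -> a = 18; heap: [0-0 FREE][1-4 ALLOC][5-7 FREE][8-17 ALLOC][18-21 ALLOC][22-38 FREE]
Op 6: free(b) -> (freed b); heap: [0-7 FREE][8-17 ALLOC][18-21 ALLOC][22-38 FREE]
free(a): a = 18 -> block [18-21 ALLOC]; mark free, coalesce with adjacent free neighbors -> [0-7 FREE][8-17 ALLOC][18-38 FREE]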